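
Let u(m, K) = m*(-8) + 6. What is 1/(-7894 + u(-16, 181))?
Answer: -1/7760 ≈ -0.00012887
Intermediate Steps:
u(m, K) = 6 - 8*m (u(m, K) = -8*m + 6 = 6 - 8*m)
1/(-7894 + u(-16, 181)) = 1/(-7894 + (6 - 8*(-16))) = 1/(-7894 + (6 + 128)) = 1/(-7894 + 134) = 1/(-7760) = -1/7760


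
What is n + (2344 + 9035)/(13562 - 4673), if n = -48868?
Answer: -144792091/2963 ≈ -48867.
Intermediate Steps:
n + (2344 + 9035)/(13562 - 4673) = -48868 + (2344 + 9035)/(13562 - 4673) = -48868 + 11379/8889 = -48868 + 11379*(1/8889) = -48868 + 3793/2963 = -144792091/2963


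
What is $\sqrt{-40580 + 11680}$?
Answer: $170 i \approx 170.0 i$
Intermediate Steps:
$\sqrt{-40580 + 11680} = \sqrt{-28900} = 170 i$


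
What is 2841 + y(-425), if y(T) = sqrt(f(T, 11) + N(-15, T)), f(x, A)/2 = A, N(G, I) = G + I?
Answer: 2841 + I*sqrt(418) ≈ 2841.0 + 20.445*I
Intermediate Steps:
f(x, A) = 2*A
y(T) = sqrt(7 + T) (y(T) = sqrt(2*11 + (-15 + T)) = sqrt(22 + (-15 + T)) = sqrt(7 + T))
2841 + y(-425) = 2841 + sqrt(7 - 425) = 2841 + sqrt(-418) = 2841 + I*sqrt(418)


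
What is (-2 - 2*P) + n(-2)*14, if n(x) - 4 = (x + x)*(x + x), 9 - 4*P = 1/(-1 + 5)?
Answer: 2189/8 ≈ 273.63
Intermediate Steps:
P = 35/16 (P = 9/4 - 1/(4*(-1 + 5)) = 9/4 - ¼/4 = 9/4 - ¼*¼ = 9/4 - 1/16 = 35/16 ≈ 2.1875)
n(x) = 4 + 4*x² (n(x) = 4 + (x + x)*(x + x) = 4 + (2*x)*(2*x) = 4 + 4*x²)
(-2 - 2*P) + n(-2)*14 = (-2 - 2*35/16) + (4 + 4*(-2)²)*14 = (-2 - 35/8) + (4 + 4*4)*14 = -51/8 + (4 + 16)*14 = -51/8 + 20*14 = -51/8 + 280 = 2189/8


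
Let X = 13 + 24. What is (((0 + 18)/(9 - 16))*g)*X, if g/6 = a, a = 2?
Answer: -7992/7 ≈ -1141.7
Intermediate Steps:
g = 12 (g = 6*2 = 12)
X = 37
(((0 + 18)/(9 - 16))*g)*X = (((0 + 18)/(9 - 16))*12)*37 = ((18/(-7))*12)*37 = ((18*(-1/7))*12)*37 = -18/7*12*37 = -216/7*37 = -7992/7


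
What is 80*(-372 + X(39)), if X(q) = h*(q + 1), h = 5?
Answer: -13760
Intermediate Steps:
X(q) = 5 + 5*q (X(q) = 5*(q + 1) = 5*(1 + q) = 5 + 5*q)
80*(-372 + X(39)) = 80*(-372 + (5 + 5*39)) = 80*(-372 + (5 + 195)) = 80*(-372 + 200) = 80*(-172) = -13760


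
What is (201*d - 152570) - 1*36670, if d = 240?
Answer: -141000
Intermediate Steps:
(201*d - 152570) - 1*36670 = (201*240 - 152570) - 1*36670 = (48240 - 152570) - 36670 = -104330 - 36670 = -141000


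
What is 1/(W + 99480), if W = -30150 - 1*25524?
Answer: 1/43806 ≈ 2.2828e-5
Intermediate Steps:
W = -55674 (W = -30150 - 25524 = -55674)
1/(W + 99480) = 1/(-55674 + 99480) = 1/43806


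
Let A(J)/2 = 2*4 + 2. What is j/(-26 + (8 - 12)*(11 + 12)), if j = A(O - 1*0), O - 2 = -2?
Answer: -10/59 ≈ -0.16949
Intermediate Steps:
O = 0 (O = 2 - 2 = 0)
A(J) = 20 (A(J) = 2*(2*4 + 2) = 2*(8 + 2) = 2*10 = 20)
j = 20
j/(-26 + (8 - 12)*(11 + 12)) = 20/(-26 + (8 - 12)*(11 + 12)) = 20/(-26 - 4*23) = 20/(-26 - 92) = 20/(-118) = -1/118*20 = -10/59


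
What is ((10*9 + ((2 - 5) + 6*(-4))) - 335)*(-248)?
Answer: 67456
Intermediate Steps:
((10*9 + ((2 - 5) + 6*(-4))) - 335)*(-248) = ((90 + (-3 - 24)) - 335)*(-248) = ((90 - 27) - 335)*(-248) = (63 - 335)*(-248) = -272*(-248) = 67456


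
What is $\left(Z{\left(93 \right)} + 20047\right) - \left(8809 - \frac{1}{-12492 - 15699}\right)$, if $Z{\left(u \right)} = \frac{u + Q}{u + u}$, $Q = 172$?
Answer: $\frac{19644738539}{1747842} \approx 11239.0$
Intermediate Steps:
$Z{\left(u \right)} = \frac{172 + u}{2 u}$ ($Z{\left(u \right)} = \frac{u + 172}{u + u} = \frac{172 + u}{2 u}$)
$\left(Z{\left(93 \right)} + 20047\right) - \left(8809 - \frac{1}{-12492 - 15699}\right) = \left(\frac{172 + 93}{2 \cdot 93} + 20047\right) - \left(8809 - \frac{1}{-12492 - 15699}\right) = \left(\frac{1}{2} \cdot \frac{1}{93} \cdot 265 + 20047\right) - \left(8809 - \frac{1}{-28191}\right) = \left(\frac{265}{186} + 20047\right) - \frac{248334520}{28191} = \frac{3729007}{186} - \frac{248334520}{28191} = \frac{19644738539}{1747842}$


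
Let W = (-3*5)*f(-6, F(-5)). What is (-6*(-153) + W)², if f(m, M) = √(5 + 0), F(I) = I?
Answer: 843849 - 27540*√5 ≈ 7.8227e+5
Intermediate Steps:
f(m, M) = √5
W = -15*√5 (W = (-3*5)*√5 = -15*√5 ≈ -33.541)
(-6*(-153) + W)² = (-6*(-153) - 15*√5)² = (918 - 15*√5)²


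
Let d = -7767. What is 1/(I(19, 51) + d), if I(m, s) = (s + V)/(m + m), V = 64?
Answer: -38/295031 ≈ -0.00012880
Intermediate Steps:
I(m, s) = (64 + s)/(2*m) (I(m, s) = (s + 64)/(m + m) = (64 + s)/((2*m)) = (64 + s)*(1/(2*m)) = (64 + s)/(2*m))
1/(I(19, 51) + d) = 1/((½)*(64 + 51)/19 - 7767) = 1/((½)*(1/19)*115 - 7767) = 1/(115/38 - 7767) = 1/(-295031/38) = -38/295031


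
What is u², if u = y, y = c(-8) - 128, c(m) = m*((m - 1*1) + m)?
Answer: 64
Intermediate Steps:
c(m) = m*(-1 + 2*m) (c(m) = m*((m - 1) + m) = m*((-1 + m) + m) = m*(-1 + 2*m))
y = 8 (y = -8*(-1 + 2*(-8)) - 128 = -8*(-1 - 16) - 128 = -8*(-17) - 128 = 136 - 128 = 8)
u = 8
u² = 8² = 64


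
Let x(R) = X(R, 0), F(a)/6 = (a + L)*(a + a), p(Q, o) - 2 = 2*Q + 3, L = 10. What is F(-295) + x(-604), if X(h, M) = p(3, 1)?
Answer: 1008911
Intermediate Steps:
p(Q, o) = 5 + 2*Q (p(Q, o) = 2 + (2*Q + 3) = 2 + (3 + 2*Q) = 5 + 2*Q)
X(h, M) = 11 (X(h, M) = 5 + 2*3 = 5 + 6 = 11)
F(a) = 12*a*(10 + a) (F(a) = 6*((a + 10)*(a + a)) = 6*((10 + a)*(2*a)) = 6*(2*a*(10 + a)) = 12*a*(10 + a))
x(R) = 11
F(-295) + x(-604) = 12*(-295)*(10 - 295) + 11 = 12*(-295)*(-285) + 11 = 1008900 + 11 = 1008911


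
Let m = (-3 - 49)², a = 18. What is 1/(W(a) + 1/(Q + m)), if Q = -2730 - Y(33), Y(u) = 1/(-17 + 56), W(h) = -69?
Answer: -1015/70074 ≈ -0.014485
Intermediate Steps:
m = 2704 (m = (-52)² = 2704)
Y(u) = 1/39
Q = -106471/39 (Q = -2730 - 1*1/39 = -2730 - 1/39 = -106471/39 ≈ -2730.0)
1/(W(a) + 1/(Q + m)) = 1/(-69 + 1/(-106471/39 + 2704)) = 1/(-69 + 1/(-1015/39)) = 1/(-69 - 39/1015) = 1/(-70074/1015) = -1015/70074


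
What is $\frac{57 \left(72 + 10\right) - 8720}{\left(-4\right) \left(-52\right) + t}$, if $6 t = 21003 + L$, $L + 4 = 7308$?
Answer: $- \frac{24276}{29555} \approx -0.82138$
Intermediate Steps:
$L = 7304$ ($L = -4 + 7308 = 7304$)
$t = \frac{28307}{6}$ ($t = \frac{21003 + 7304}{6} = \frac{1}{6} \cdot 28307 = \frac{28307}{6} \approx 4717.8$)
$\frac{57 \left(72 + 10\right) - 8720}{\left(-4\right) \left(-52\right) + t} = \frac{57 \left(72 + 10\right) - 8720}{\left(-4\right) \left(-52\right) + \frac{28307}{6}} = \frac{57 \cdot 82 - 8720}{208 + \frac{28307}{6}} = \frac{4674 - 8720}{\frac{29555}{6}} = \left(-4046\right) \frac{6}{29555} = - \frac{24276}{29555}$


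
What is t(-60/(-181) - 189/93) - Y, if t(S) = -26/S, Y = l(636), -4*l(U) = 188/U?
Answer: 10359113/674372 ≈ 15.361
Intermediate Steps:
l(U) = -47/U
Y = -47/636 ≈ -0.073899
t(-60/(-181) - 189/93) - Y = -26/(-60/(-181) - 189/93) - 1*(-47/636) = -26/(-60*(-1/181) - 189*1/93) + 47/636 = -26/(60/181 - 63/31) + 47/636 = -26/(-9543/5611) + 47/636 = -26*(-5611/9543) + 47/636 = 145886/9543 + 47/636 = 10359113/674372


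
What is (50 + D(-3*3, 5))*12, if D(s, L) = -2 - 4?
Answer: 528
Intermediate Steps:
D(s, L) = -6
(50 + D(-3*3, 5))*12 = (50 - 6)*12 = 44*12 = 528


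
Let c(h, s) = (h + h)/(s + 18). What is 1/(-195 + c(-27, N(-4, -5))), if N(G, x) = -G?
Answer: -11/2172 ≈ -0.0050645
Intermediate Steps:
c(h, s) = 2*h/(18 + s) (c(h, s) = (2*h)/(18 + s) = 2*h/(18 + s))
1/(-195 + c(-27, N(-4, -5))) = 1/(-195 + 2*(-27)/(18 - 1*(-4))) = 1/(-195 + 2*(-27)/(18 + 4)) = 1/(-195 + 2*(-27)/22) = 1/(-195 + 2*(-27)*(1/22)) = 1/(-195 - 27/11) = 1/(-2172/11) = -11/2172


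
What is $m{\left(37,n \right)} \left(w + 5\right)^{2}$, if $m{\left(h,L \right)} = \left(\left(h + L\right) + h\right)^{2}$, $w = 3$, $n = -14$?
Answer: $230400$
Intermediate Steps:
$m{\left(h,L \right)} = \left(L + 2 h\right)^{2}$ ($m{\left(h,L \right)} = \left(\left(L + h\right) + h\right)^{2} = \left(L + 2 h\right)^{2}$)
$m{\left(37,n \right)} \left(w + 5\right)^{2} = \left(-14 + 2 \cdot 37\right)^{2} \left(3 + 5\right)^{2} = \left(-14 + 74\right)^{2} \cdot 8^{2} = 60^{2} \cdot 64 = 3600 \cdot 64 = 230400$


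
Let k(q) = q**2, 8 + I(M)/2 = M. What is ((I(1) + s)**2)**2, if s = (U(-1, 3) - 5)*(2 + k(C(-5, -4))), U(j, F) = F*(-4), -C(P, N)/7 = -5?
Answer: 189818917529972641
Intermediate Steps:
C(P, N) = 35 (C(P, N) = -7*(-5) = 35)
U(j, F) = -4*F
I(M) = -16 + 2*M
s = -20859 (s = (-4*3 - 5)*(2 + 35**2) = (-12 - 5)*(2 + 1225) = -17*1227 = -20859)
((I(1) + s)**2)**2 = (((-16 + 2*1) - 20859)**2)**2 = (((-16 + 2) - 20859)**2)**2 = ((-14 - 20859)**2)**2 = ((-20873)**2)**2 = 435682129**2 = 189818917529972641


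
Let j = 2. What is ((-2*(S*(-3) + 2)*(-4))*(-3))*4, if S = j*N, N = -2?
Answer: -1344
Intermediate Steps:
S = -4 (S = 2*(-2) = -4)
((-2*(S*(-3) + 2)*(-4))*(-3))*4 = ((-2*(-4*(-3) + 2)*(-4))*(-3))*4 = ((-2*(12 + 2)*(-4))*(-3))*4 = ((-2*14*(-4))*(-3))*4 = (-28*(-4)*(-3))*4 = (112*(-3))*4 = -336*4 = -1344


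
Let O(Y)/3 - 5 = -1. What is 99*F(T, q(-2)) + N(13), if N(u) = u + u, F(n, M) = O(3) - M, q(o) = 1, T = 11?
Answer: 1115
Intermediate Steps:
O(Y) = 12 (O(Y) = 15 + 3*(-1) = 15 - 3 = 12)
F(n, M) = 12 - M
N(u) = 2*u
99*F(T, q(-2)) + N(13) = 99*(12 - 1*1) + 2*13 = 99*(12 - 1) + 26 = 99*11 + 26 = 1089 + 26 = 1115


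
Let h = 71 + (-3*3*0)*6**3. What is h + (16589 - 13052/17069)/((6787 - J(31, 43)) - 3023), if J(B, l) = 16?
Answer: 371180157/4921124 ≈ 75.426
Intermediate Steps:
h = 71 (h = 71 - 9*0*216 = 71 + 0*216 = 71 + 0 = 71)
h + (16589 - 13052/17069)/((6787 - J(31, 43)) - 3023) = 71 + (16589 - 13052/17069)/((6787 - 1*16) - 3023) = 71 + (16589 - 13052*1/17069)/((6787 - 16) - 3023) = 71 + (16589 - 1004/1313)/(6771 - 3023) = 71 + (21780353/1313)/3748 = 71 + (21780353/1313)*(1/3748) = 71 + 21780353/4921124 = 371180157/4921124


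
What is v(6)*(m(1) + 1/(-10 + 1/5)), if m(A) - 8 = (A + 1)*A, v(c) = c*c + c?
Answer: 2910/7 ≈ 415.71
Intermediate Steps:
v(c) = c + c² (v(c) = c² + c = c + c²)
m(A) = 8 + A*(1 + A) (m(A) = 8 + (A + 1)*A = 8 + (1 + A)*A = 8 + A*(1 + A))
v(6)*(m(1) + 1/(-10 + 1/5)) = (6*(1 + 6))*((8 + 1 + 1²) + 1/(-10 + 1/5)) = (6*7)*((8 + 1 + 1) + 1/(-10 + ⅕)) = 42*(10 + 1/(-49/5)) = 42*(10 - 5/49) = 42*(485/49) = 2910/7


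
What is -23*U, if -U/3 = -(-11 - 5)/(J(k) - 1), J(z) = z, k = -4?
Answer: -1104/5 ≈ -220.80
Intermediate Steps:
U = 48/5 (U = -(-3)*(-11 - 5)/(-4 - 1) = -(-3)*(-16/(-5)) = -(-3)*(-16*(-⅕)) = -(-3)*16/5 = -3*(-16/5) = 48/5 ≈ 9.6000)
-23*U = -23*48/5 = -1104/5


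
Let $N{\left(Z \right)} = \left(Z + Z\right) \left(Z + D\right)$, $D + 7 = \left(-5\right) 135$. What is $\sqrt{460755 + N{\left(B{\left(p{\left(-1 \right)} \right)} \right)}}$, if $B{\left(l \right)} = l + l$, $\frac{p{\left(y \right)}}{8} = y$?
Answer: $7 \sqrt{9859} \approx 695.05$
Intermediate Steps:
$p{\left(y \right)} = 8 y$
$D = -682$ ($D = -7 - 675 = -682$)
$B{\left(l \right)} = 2 l$
$N{\left(Z \right)} = 2 Z \left(-682 + Z\right)$ ($N{\left(Z \right)} = \left(Z + Z\right) \left(Z - 682\right) = 2 Z \left(-682 + Z\right)$)
$\sqrt{460755 + N{\left(B{\left(p{\left(-1 \right)} \right)} \right)}} = \sqrt{460755 + 2 \cdot 2 \cdot 8 \left(-1\right) \left(-682 + 2 \cdot 8 \left(-1\right)\right)} = \sqrt{460755 + 2 \cdot 2 \left(-8\right) \left(-682 + 2 \left(-8\right)\right)} = \sqrt{460755 + 2 \left(-16\right) \left(-682 - 16\right)} = \sqrt{460755 + 2 \left(-16\right) \left(-698\right)} = \sqrt{460755 + 22336} = \sqrt{483091} = 7 \sqrt{9859}$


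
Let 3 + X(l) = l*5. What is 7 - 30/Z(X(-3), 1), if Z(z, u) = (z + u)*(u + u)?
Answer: 134/17 ≈ 7.8824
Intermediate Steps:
X(l) = -3 + 5*l (X(l) = -3 + l*5 = -3 + 5*l)
Z(z, u) = 2*u*(u + z) (Z(z, u) = (u + z)*(2*u) = 2*u*(u + z))
7 - 30/Z(X(-3), 1) = 7 - 30*1/(2*(1 + (-3 + 5*(-3)))) = 7 - 30*1/(2*(1 + (-3 - 15))) = 7 - 30*1/(2*(1 - 18)) = 7 - 30/(2*1*(-17)) = 7 - 30/(-34) = 7 - 30*(-1/34) = 7 + 15/17 = 134/17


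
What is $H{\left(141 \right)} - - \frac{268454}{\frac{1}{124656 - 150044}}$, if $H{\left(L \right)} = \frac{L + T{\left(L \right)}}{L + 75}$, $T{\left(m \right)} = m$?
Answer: $- \frac{245358365425}{36} \approx -6.8155 \cdot 10^{9}$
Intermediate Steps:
$H{\left(L \right)} = \frac{2 L}{75 + L}$ ($H{\left(L \right)} = \frac{L + L}{L + 75} = \frac{2 L}{75 + L}$)
$H{\left(141 \right)} - - \frac{268454}{\frac{1}{124656 - 150044}} = 2 \cdot 141 \frac{1}{75 + 141} - - \frac{268454}{\frac{1}{124656 - 150044}} = 2 \cdot 141 \cdot \frac{1}{216} - - \frac{268454}{\frac{1}{124656 - 150044}} = \frac{47}{36} - - \frac{268454}{\frac{1}{-25388}} = \frac{47}{36} - - \frac{268454}{- \frac{1}{25388}} = \frac{47}{36} - \left(-268454\right) \left(-25388\right) = \frac{47}{36} - 6815510152 = - \frac{245358365425}{36}$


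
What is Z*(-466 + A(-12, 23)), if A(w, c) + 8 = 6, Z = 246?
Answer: -115128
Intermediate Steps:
A(w, c) = -2 (A(w, c) = -8 + 6 = -2)
Z*(-466 + A(-12, 23)) = 246*(-466 - 2) = 246*(-468) = -115128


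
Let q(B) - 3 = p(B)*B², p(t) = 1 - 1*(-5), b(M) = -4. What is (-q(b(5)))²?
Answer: 9801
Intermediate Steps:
p(t) = 6 (p(t) = 1 + 5 = 6)
q(B) = 3 + 6*B²
(-q(b(5)))² = (-(3 + 6*(-4)²))² = (-(3 + 6*16))² = (-(3 + 96))² = (-1*99)² = (-99)² = 9801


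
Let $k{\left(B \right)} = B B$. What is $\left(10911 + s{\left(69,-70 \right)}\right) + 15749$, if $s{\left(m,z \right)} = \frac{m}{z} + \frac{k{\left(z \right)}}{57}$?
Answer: $\frac{106712467}{3990} \approx 26745.0$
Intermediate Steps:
$k{\left(B \right)} = B^{2}$
$s{\left(m,z \right)} = \frac{z^{2}}{57} + \frac{m}{z}$ ($s{\left(m,z \right)} = \frac{m}{z} + \frac{z^{2}}{57} = \frac{z^{2}}{57} + \frac{m}{z}$)
$\left(10911 + s{\left(69,-70 \right)}\right) + 15749 = \left(10911 + \frac{69 + \frac{\left(-70\right)^{3}}{57}}{-70}\right) + 15749 = \left(10911 - \frac{69 + \frac{1}{57} \left(-343000\right)}{70}\right) + 15749 = \left(10911 - \frac{69 - \frac{343000}{57}}{70}\right) + 15749 = \left(10911 - - \frac{339067}{3990}\right) + 15749 = \left(10911 + \frac{339067}{3990}\right) + 15749 = \frac{43873957}{3990} + 15749 = \frac{106712467}{3990}$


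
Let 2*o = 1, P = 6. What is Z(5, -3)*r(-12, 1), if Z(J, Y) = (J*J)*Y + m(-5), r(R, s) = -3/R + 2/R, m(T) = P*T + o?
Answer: -209/24 ≈ -8.7083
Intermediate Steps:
o = 1/2 (o = (1/2)*1 = 1/2 ≈ 0.50000)
m(T) = 1/2 + 6*T (m(T) = 6*T + 1/2 = 1/2 + 6*T)
r(R, s) = -1/R
Z(J, Y) = -59/2 + Y*J**2 (Z(J, Y) = (J*J)*Y + (1/2 + 6*(-5)) = J**2*Y + (1/2 - 30) = Y*J**2 - 59/2 = -59/2 + Y*J**2)
Z(5, -3)*r(-12, 1) = (-59/2 - 3*5**2)*(-1/(-12)) = (-59/2 - 3*25)*(-1*(-1/12)) = (-59/2 - 75)*(1/12) = -209/2*1/12 = -209/24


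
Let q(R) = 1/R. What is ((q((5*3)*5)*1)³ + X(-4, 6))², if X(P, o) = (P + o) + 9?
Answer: 21535409671876/177978515625 ≈ 121.00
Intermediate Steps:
X(P, o) = 9 + P + o
((q((5*3)*5)*1)³ + X(-4, 6))² = ((1/((5*3)*5))³ + (9 - 4 + 6))² = ((1/(15*5))³ + 11)² = ((1/75)³ + 11)² = (1/421875 + 11)² = (4640626/421875)² = 21535409671876/177978515625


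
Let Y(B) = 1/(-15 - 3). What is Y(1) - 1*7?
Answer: -127/18 ≈ -7.0556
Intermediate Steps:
Y(B) = -1/18 (Y(B) = 1/(-18) = -1/18)
Y(1) - 1*7 = -1/18 - 1*7 = -1/18 - 7 = -127/18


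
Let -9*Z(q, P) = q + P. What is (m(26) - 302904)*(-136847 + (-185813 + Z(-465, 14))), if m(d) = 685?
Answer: 877489542091/9 ≈ 9.7499e+10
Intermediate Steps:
Z(q, P) = -P/9 - q/9 (Z(q, P) = -(q + P)/9 = -(P + q)/9 = -P/9 - q/9)
(m(26) - 302904)*(-136847 + (-185813 + Z(-465, 14))) = (685 - 302904)*(-136847 + (-185813 + (-⅑*14 - ⅑*(-465)))) = -302219*(-136847 + (-185813 + (-14/9 + 155/3))) = -302219*(-136847 + (-185813 + 451/9)) = -302219*(-136847 - 1671866/9) = -302219*(-2903489/9) = 877489542091/9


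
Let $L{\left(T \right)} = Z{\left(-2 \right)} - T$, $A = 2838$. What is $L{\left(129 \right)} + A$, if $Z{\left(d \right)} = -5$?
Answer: $2704$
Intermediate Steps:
$L{\left(T \right)} = -5 - T$
$L{\left(129 \right)} + A = \left(-5 - 129\right) + 2838 = -134 + 2838 = 2704$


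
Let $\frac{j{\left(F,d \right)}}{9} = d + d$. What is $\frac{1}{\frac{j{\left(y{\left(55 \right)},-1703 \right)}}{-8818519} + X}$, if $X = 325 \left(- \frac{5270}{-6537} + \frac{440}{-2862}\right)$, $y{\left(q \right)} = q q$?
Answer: $\frac{27497456201331}{5830752636346196} \approx 0.0047159$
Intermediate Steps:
$y{\left(q \right)} = q^{2}$
$j{\left(F,d \right)} = 18 d$ ($j{\left(F,d \right)} = 9 \left(d + d\right) = 9 \cdot 2 d = 18 d$)
$X = \frac{661183250}{3118149}$ ($X = 325 \left(\left(-5270\right) \left(- \frac{1}{6537}\right) + 440 \left(- \frac{1}{2862}\right)\right) = 325 \left(\frac{5270}{6537} - \frac{220}{1431}\right) = 325 \cdot \frac{2034410}{3118149} = \frac{661183250}{3118149} \approx 212.04$)
$\frac{1}{\frac{j{\left(y{\left(55 \right)},-1703 \right)}}{-8818519} + X} = \frac{1}{\frac{18 \left(-1703\right)}{-8818519} + \frac{661183250}{3118149}} = \frac{1}{\left(-30654\right) \left(- \frac{1}{8818519}\right) + \frac{661183250}{3118149}} = \frac{1}{\frac{30654}{8818519} + \frac{661183250}{3118149}} = \frac{1}{\frac{5830752636346196}{27497456201331}} = \frac{27497456201331}{5830752636346196}$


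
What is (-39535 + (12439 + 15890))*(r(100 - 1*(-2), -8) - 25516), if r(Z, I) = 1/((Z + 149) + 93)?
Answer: 49180349309/172 ≈ 2.8593e+8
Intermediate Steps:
r(Z, I) = 1/(242 + Z) (r(Z, I) = 1/((149 + Z) + 93) = 1/(242 + Z))
(-39535 + (12439 + 15890))*(r(100 - 1*(-2), -8) - 25516) = (-39535 + (12439 + 15890))*(1/(242 + (100 - 1*(-2))) - 25516) = (-39535 + 28329)*(1/(242 + (100 + 2)) - 25516) = -11206*(1/(242 + 102) - 25516) = -11206*(1/344 - 25516) = -11206*(-8777503/344) = 49180349309/172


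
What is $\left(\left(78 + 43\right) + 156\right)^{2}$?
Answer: $76729$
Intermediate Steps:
$\left(\left(78 + 43\right) + 156\right)^{2} = \left(121 + 156\right)^{2} = 277^{2} = 76729$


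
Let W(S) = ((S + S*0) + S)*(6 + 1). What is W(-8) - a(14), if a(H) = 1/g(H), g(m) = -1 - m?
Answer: -1679/15 ≈ -111.93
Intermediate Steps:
W(S) = 14*S (W(S) = ((S + 0) + S)*7 = (S + S)*7 = (2*S)*7 = 14*S)
a(H) = 1/(-1 - H)
W(-8) - a(14) = 14*(-8) - (-1)/(1 + 14) = -112 - (-1)/15 = -112 - 1*(-1/15) = -112 + 1/15 = -1679/15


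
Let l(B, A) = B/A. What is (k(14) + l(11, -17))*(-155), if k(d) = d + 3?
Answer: -43090/17 ≈ -2534.7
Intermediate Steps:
k(d) = 3 + d
(k(14) + l(11, -17))*(-155) = ((3 + 14) + 11/(-17))*(-155) = (17 + 11*(-1/17))*(-155) = (17 - 11/17)*(-155) = (278/17)*(-155) = -43090/17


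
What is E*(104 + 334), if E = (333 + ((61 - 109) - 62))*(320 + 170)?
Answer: 47860260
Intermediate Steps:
E = 109270 (E = (333 + (-48 - 62))*490 = (333 - 110)*490 = 223*490 = 109270)
E*(104 + 334) = 109270*(104 + 334) = 109270*438 = 47860260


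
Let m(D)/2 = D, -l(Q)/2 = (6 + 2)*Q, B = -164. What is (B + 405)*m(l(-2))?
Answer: 15424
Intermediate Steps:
l(Q) = -16*Q (l(Q) = -2*(6 + 2)*Q = -16*Q)
m(D) = 2*D
(B + 405)*m(l(-2)) = (-164 + 405)*(2*(-16*(-2))) = 241*(2*32) = 241*64 = 15424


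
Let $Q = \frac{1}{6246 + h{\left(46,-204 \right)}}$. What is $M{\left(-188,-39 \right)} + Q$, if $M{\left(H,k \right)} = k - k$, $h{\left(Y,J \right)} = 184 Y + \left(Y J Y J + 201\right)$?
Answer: $\frac{1}{88074367} \approx 1.1354 \cdot 10^{-8}$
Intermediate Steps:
$h{\left(Y,J \right)} = 201 + 184 Y + J^{2} Y^{2}$ ($h{\left(Y,J \right)} = 184 Y + \left(J Y Y J + 201\right) = 184 Y + \left(J Y^{2} J + 201\right) = 184 Y + \left(J^{2} Y^{2} + 201\right) = 184 Y + \left(201 + J^{2} Y^{2}\right) = 201 + 184 Y + J^{2} Y^{2}$)
$M{\left(H,k \right)} = 0$
$Q = \frac{1}{88074367}$ ($Q = \frac{1}{6246 + \left(201 + 184 \cdot 46 + \left(-204\right)^{2} \cdot 46^{2}\right)} = \frac{1}{6246 + \left(201 + 8464 + 41616 \cdot 2116\right)} = \frac{1}{6246 + \left(201 + 8464 + 88059456\right)} = \frac{1}{6246 + 88068121} = \frac{1}{88074367} \approx 1.1354 \cdot 10^{-8}$)
$M{\left(-188,-39 \right)} + Q = 0 + \frac{1}{88074367} = \frac{1}{88074367}$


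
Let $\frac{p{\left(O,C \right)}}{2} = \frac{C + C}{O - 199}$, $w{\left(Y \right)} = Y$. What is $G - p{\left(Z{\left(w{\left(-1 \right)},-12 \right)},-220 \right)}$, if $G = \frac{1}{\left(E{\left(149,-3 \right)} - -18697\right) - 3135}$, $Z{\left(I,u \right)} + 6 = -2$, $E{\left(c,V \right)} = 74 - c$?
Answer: $- \frac{13628353}{3205809} \approx -4.2511$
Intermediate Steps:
$Z{\left(I,u \right)} = -8$ ($Z{\left(I,u \right)} = -6 - 2 = -8$)
$G = \frac{1}{15487}$ ($G = \frac{1}{\left(\left(74 - 149\right) - -18697\right) - 3135} = \frac{1}{\left(\left(74 - 149\right) + 18697\right) - 3135} = \frac{1}{\left(-75 + 18697\right) - 3135} = \frac{1}{18622 - 3135} = \frac{1}{15487} \approx 6.457 \cdot 10^{-5}$)
$p{\left(O,C \right)} = \frac{4 C}{-199 + O}$ ($p{\left(O,C \right)} = 2 \frac{C + C}{O - 199} = 2 \frac{2 C}{-199 + O} = \frac{4 C}{-199 + O}$)
$G - p{\left(Z{\left(w{\left(-1 \right)},-12 \right)},-220 \right)} = \frac{1}{15487} - 4 \left(-220\right) \frac{1}{-199 - 8} = \frac{1}{15487} - 4 \left(-220\right) \frac{1}{-207} = \frac{1}{15487} - 4 \left(-220\right) \left(- \frac{1}{207}\right) = \frac{1}{15487} - \frac{880}{207} = - \frac{13628353}{3205809}$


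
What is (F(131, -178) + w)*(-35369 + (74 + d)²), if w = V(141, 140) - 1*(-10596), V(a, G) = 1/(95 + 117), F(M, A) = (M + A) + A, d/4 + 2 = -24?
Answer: -75785370257/212 ≈ -3.5748e+8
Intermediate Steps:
d = -104 (d = -8 + 4*(-24) = -8 - 96 = -104)
F(M, A) = M + 2*A (F(M, A) = (A + M) + A = M + 2*A)
V(a, G) = 1/212
w = 2246353/212 (w = 1/212 - 1*(-10596) = 1/212 + 10596 = 2246353/212 ≈ 10596.)
(F(131, -178) + w)*(-35369 + (74 + d)²) = ((131 + 2*(-178)) + 2246353/212)*(-35369 + (74 - 104)²) = ((131 - 356) + 2246353/212)*(-35369 + (-30)²) = (-225 + 2246353/212)*(-35369 + 900) = (2198653/212)*(-34469) = -75785370257/212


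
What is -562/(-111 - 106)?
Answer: 562/217 ≈ 2.5899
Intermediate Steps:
-562/(-111 - 106) = -562/(-217) = -1/217*(-562) = 562/217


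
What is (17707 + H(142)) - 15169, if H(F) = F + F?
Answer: 2822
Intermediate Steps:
H(F) = 2*F
(17707 + H(142)) - 15169 = (17707 + 2*142) - 15169 = (17707 + 284) - 15169 = 17991 - 15169 = 2822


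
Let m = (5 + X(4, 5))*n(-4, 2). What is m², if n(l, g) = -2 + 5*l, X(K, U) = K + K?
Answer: 81796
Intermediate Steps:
X(K, U) = 2*K
m = -286 (m = (5 + 2*4)*(-2 + 5*(-4)) = (5 + 8)*(-2 - 20) = 13*(-22) = -286)
m² = (-286)² = 81796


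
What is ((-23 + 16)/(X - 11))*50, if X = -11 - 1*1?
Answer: 350/23 ≈ 15.217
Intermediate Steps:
X = -12 (X = -11 - 1 = -12)
((-23 + 16)/(X - 11))*50 = ((-23 + 16)/(-12 - 11))*50 = -7/(-23)*50 = -7*(-1/23)*50 = (7/23)*50 = 350/23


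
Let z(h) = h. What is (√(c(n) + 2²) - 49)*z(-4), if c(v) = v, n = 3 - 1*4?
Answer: 196 - 4*√3 ≈ 189.07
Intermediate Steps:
n = -1 (n = 3 - 4 = -1)
(√(c(n) + 2²) - 49)*z(-4) = (√(-1 + 2²) - 49)*(-4) = (√(-1 + 4) - 49)*(-4) = (√3 - 49)*(-4) = (-49 + √3)*(-4) = 196 - 4*√3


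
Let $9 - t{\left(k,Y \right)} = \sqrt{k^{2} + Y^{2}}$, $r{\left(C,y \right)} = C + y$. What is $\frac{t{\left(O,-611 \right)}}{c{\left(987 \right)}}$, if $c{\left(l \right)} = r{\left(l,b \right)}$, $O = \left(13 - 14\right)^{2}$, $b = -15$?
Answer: $\frac{1}{108} - \frac{\sqrt{373322}}{972} \approx -0.61934$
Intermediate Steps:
$O = 1$ ($O = \left(-1\right)^{2} = 1$)
$c{\left(l \right)} = -15 + l$ ($c{\left(l \right)} = l - 15 = -15 + l$)
$t{\left(k,Y \right)} = 9 - \sqrt{Y^{2} + k^{2}}$ ($t{\left(k,Y \right)} = 9 - \sqrt{k^{2} + Y^{2}} = 9 - \sqrt{Y^{2} + k^{2}}$)
$\frac{t{\left(O,-611 \right)}}{c{\left(987 \right)}} = \frac{9 - \sqrt{\left(-611\right)^{2} + 1^{2}}}{-15 + 987} = \frac{9 - \sqrt{373321 + 1}}{972} = \left(9 - \sqrt{373322}\right) \frac{1}{972} = \frac{1}{108} - \frac{\sqrt{373322}}{972}$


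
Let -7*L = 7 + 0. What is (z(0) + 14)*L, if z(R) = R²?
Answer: -14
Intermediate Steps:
L = -1 (L = -(7 + 0)/7 = -⅐*7 = -1)
(z(0) + 14)*L = (0² + 14)*(-1) = (0 + 14)*(-1) = 14*(-1) = -14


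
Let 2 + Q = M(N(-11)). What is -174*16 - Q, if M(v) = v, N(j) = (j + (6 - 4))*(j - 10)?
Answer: -2971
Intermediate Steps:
N(j) = (-10 + j)*(2 + j) (N(j) = (j + 2)*(-10 + j) = (2 + j)*(-10 + j) = (-10 + j)*(2 + j))
Q = 187 (Q = -2 + (-20 + (-11)² - 8*(-11)) = -2 + (-20 + 121 + 88) = -2 + 189 = 187)
-174*16 - Q = -174*16 - 1*187 = -2784 - 187 = -2971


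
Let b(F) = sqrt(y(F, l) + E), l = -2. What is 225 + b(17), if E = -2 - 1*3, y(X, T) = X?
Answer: 225 + 2*sqrt(3) ≈ 228.46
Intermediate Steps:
E = -5 (E = -2 - 3 = -5)
b(F) = sqrt(-5 + F) (b(F) = sqrt(F - 5) = sqrt(-5 + F))
225 + b(17) = 225 + sqrt(-5 + 17) = 225 + sqrt(12) = 225 + 2*sqrt(3)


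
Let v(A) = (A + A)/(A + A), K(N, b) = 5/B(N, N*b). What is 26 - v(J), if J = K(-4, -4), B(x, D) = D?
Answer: 25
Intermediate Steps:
K(N, b) = 5/(N*b) (K(N, b) = 5/((N*b)) = 5*(1/(N*b)) = 5/(N*b))
J = 5/16 (J = 5/(-4*(-4)) = 5*(-¼)*(-¼) = 5/16 ≈ 0.31250)
v(A) = 1 (v(A) = (2*A)/((2*A)) = (2*A)*(1/(2*A)) = 1)
26 - v(J) = 26 - 1*1 = 26 - 1 = 25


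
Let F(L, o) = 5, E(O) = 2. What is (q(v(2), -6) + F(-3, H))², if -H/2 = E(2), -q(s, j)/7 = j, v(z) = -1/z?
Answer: 2209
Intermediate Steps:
q(s, j) = -7*j
H = -4 (H = -2*2 = -4)
(q(v(2), -6) + F(-3, H))² = (-7*(-6) + 5)² = (42 + 5)² = 47² = 2209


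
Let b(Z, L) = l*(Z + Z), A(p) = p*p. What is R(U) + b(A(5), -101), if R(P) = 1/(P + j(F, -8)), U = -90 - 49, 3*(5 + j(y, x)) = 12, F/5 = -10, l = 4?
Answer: 27999/140 ≈ 199.99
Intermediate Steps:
F = -50 (F = 5*(-10) = -50)
j(y, x) = -1 (j(y, x) = -5 + (⅓)*12 = -5 + 4 = -1)
A(p) = p²
U = -139
b(Z, L) = 8*Z (b(Z, L) = 4*(Z + Z) = 4*(2*Z) = 8*Z)
R(P) = 1/(-1 + P) (R(P) = 1/(P - 1) = 1/(-1 + P))
R(U) + b(A(5), -101) = 1/(-1 - 139) + 8*5² = 1/(-140) + 8*25 = -1/140 + 200 = 27999/140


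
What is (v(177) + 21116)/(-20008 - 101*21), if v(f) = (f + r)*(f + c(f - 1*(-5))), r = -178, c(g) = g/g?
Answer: -20938/22129 ≈ -0.94618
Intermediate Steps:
c(g) = 1
v(f) = (1 + f)*(-178 + f) (v(f) = (f - 178)*(f + 1) = (-178 + f)*(1 + f) = (1 + f)*(-178 + f))
(v(177) + 21116)/(-20008 - 101*21) = ((-178 + 177² - 177*177) + 21116)/(-20008 - 101*21) = ((-178 + 31329 - 31329) + 21116)/(-20008 - 2121) = (-178 + 21116)/(-22129) = 20938*(-1/22129) = -20938/22129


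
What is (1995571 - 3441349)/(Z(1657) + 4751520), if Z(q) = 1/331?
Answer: -478552518/1572753121 ≈ -0.30428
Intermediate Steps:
Z(q) = 1/331
(1995571 - 3441349)/(Z(1657) + 4751520) = (1995571 - 3441349)/(1/331 + 4751520) = -1445778/1572753121/331 = -1445778*331/1572753121 = -478552518/1572753121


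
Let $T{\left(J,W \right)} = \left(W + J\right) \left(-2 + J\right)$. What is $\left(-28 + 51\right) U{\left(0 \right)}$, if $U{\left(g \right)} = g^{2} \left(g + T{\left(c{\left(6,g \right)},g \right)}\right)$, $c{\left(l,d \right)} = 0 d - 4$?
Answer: $0$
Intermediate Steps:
$c{\left(l,d \right)} = -4$ ($c{\left(l,d \right)} = 0 - 4 = -4$)
$T{\left(J,W \right)} = \left(-2 + J\right) \left(J + W\right)$ ($T{\left(J,W \right)} = \left(J + W\right) \left(-2 + J\right) = \left(-2 + J\right) \left(J + W\right)$)
$U{\left(g \right)} = g^{2} \left(24 - 5 g\right)$ ($U{\left(g \right)} = g^{2} \left(g - \left(-8 - 16 + 6 g\right)\right) = g^{2} \left(g + \left(16 + 8 - 2 g - 4 g\right)\right) = g^{2} \left(g - \left(-24 + 6 g\right)\right) = g^{2} \left(24 - 5 g\right)$)
$\left(-28 + 51\right) U{\left(0 \right)} = \left(-28 + 51\right) 0^{2} \left(24 - 0\right) = 23 \cdot 0 \left(24 + 0\right) = 23 \cdot 0 \cdot 24 = 23 \cdot 0 = 0$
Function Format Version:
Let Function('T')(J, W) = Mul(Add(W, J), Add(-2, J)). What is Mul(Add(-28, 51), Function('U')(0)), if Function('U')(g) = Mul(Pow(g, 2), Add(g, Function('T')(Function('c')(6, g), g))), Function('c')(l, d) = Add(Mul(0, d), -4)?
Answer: 0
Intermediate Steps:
Function('c')(l, d) = -4 (Function('c')(l, d) = Add(0, -4) = -4)
Function('T')(J, W) = Mul(Add(-2, J), Add(J, W)) (Function('T')(J, W) = Mul(Add(J, W), Add(-2, J)) = Mul(Add(-2, J), Add(J, W)))
Function('U')(g) = Mul(Pow(g, 2), Add(24, Mul(-5, g))) (Function('U')(g) = Mul(Pow(g, 2), Add(g, Add(Pow(-4, 2), Mul(-2, -4), Mul(-2, g), Mul(-4, g)))) = Mul(Pow(g, 2), Add(g, Add(16, 8, Mul(-2, g), Mul(-4, g)))) = Mul(Pow(g, 2), Add(g, Add(24, Mul(-6, g)))) = Mul(Pow(g, 2), Add(24, Mul(-5, g))))
Mul(Add(-28, 51), Function('U')(0)) = Mul(Add(-28, 51), Mul(Pow(0, 2), Add(24, Mul(-5, 0)))) = Mul(23, Mul(0, Add(24, 0))) = Mul(23, Mul(0, 24)) = Mul(23, 0) = 0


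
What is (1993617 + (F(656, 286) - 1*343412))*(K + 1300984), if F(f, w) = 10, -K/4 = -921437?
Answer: 8229179947380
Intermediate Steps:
K = 3685748 (K = -4*(-921437) = 3685748)
(1993617 + (F(656, 286) - 1*343412))*(K + 1300984) = (1993617 + (10 - 1*343412))*(3685748 + 1300984) = (1993617 + (10 - 343412))*4986732 = (1993617 - 343402)*4986732 = 1650215*4986732 = 8229179947380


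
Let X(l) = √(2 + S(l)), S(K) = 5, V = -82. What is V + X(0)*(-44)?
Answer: -82 - 44*√7 ≈ -198.41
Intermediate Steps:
X(l) = √7 (X(l) = √(2 + 5) = √7)
V + X(0)*(-44) = -82 + √7*(-44) = -82 - 44*√7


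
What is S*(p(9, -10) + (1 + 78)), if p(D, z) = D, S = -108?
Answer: -9504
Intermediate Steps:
S*(p(9, -10) + (1 + 78)) = -108*(9 + (1 + 78)) = -108*(9 + 79) = -108*88 = -9504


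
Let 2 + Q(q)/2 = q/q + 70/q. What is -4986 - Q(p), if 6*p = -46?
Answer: -114212/23 ≈ -4965.7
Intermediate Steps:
p = -23/3 (p = (1/6)*(-46) = -23/3 ≈ -7.6667)
Q(q) = -2 + 140/q (Q(q) = -4 + 2*(q/q + 70/q) = -4 + 2*(1 + 70/q) = -4 + (2 + 140/q) = -2 + 140/q)
-4986 - Q(p) = -4986 - (-2 + 140/(-23/3)) = -4986 - (-2 + 140*(-3/23)) = -4986 - (-2 - 420/23) = -4986 - 1*(-466/23) = -4986 + 466/23 = -114212/23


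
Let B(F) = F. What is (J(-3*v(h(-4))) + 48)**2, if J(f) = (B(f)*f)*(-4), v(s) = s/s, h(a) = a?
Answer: 144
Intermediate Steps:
v(s) = 1
J(f) = -4*f**2 (J(f) = (f*f)*(-4) = f**2*(-4) = -4*f**2)
(J(-3*v(h(-4))) + 48)**2 = (-4*(-3*1)**2 + 48)**2 = (-4*(-3)**2 + 48)**2 = (-4*9 + 48)**2 = (-36 + 48)**2 = 12**2 = 144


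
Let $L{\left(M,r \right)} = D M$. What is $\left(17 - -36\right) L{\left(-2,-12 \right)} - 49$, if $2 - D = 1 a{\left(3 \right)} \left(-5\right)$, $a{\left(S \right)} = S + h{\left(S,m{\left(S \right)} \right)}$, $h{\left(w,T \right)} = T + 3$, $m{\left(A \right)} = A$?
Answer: $-5031$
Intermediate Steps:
$h{\left(w,T \right)} = 3 + T$
$a{\left(S \right)} = 3 + 2 S$ ($a{\left(S \right)} = S + \left(3 + S\right) = 3 + 2 S$)
$D = 47$ ($D = 2 - 1 \left(3 + 2 \cdot 3\right) \left(-5\right) = 2 - 1 \left(3 + 6\right) \left(-5\right) = 2 - 1 \cdot 9 \left(-5\right) = 2 - 9 \left(-5\right) = 2 - -45 = 2 + 45 = 47$)
$L{\left(M,r \right)} = 47 M$
$\left(17 - -36\right) L{\left(-2,-12 \right)} - 49 = \left(17 - -36\right) 47 \left(-2\right) - 49 = \left(17 + 36\right) \left(-94\right) - 49 = 53 \left(-94\right) - 49 = -4982 - 49 = -5031$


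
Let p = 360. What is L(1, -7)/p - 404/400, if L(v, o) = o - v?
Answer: -929/900 ≈ -1.0322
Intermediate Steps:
L(1, -7)/p - 404/400 = (-7 - 1*1)/360 - 404/400 = (-7 - 1)*(1/360) - 404*1/400 = -8*1/360 - 101/100 = -1/45 - 101/100 = -929/900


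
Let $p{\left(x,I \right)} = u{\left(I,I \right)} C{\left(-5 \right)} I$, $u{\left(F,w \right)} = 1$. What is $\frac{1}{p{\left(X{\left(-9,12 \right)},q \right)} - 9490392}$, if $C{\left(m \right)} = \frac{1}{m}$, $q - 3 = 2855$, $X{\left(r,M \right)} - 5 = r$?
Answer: $- \frac{5}{47454818} \approx -1.0536 \cdot 10^{-7}$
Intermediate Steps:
$X{\left(r,M \right)} = 5 + r$
$q = 2858$ ($q = 3 + 2855 = 2858$)
$p{\left(x,I \right)} = - \frac{I}{5}$ ($p{\left(x,I \right)} = 1 \frac{1}{-5} I = 1 \left(- \frac{1}{5}\right) I = - \frac{I}{5}$)
$\frac{1}{p{\left(X{\left(-9,12 \right)},q \right)} - 9490392} = \frac{1}{\left(- \frac{1}{5}\right) 2858 - 9490392} = \frac{1}{- \frac{2858}{5} - 9490392} = \frac{1}{- \frac{47454818}{5}} = - \frac{5}{47454818}$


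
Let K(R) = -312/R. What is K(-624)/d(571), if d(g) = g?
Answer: 1/1142 ≈ 0.00087566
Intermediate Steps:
K(-624)/d(571) = -312/(-624)/571 = -312*(-1/624)*(1/571) = (1/2)*(1/571) = 1/1142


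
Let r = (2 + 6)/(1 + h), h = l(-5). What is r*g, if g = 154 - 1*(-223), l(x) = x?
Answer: -754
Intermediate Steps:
h = -5
g = 377 (g = 154 + 223 = 377)
r = -2 (r = (2 + 6)/(1 - 5) = 8/(-4) = -¼*8 = -2)
r*g = -2*377 = -754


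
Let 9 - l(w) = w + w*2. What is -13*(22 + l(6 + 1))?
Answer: -130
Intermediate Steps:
l(w) = 9 - 3*w (l(w) = 9 - (w + w*2) = 9 - (w + 2*w) = 9 - 3*w)
-13*(22 + l(6 + 1)) = -13*(22 + (9 - 3*(6 + 1))) = -13*(22 + (9 - 3*7)) = -13*(22 + (9 - 21)) = -13*(22 - 12) = -13*10 = -130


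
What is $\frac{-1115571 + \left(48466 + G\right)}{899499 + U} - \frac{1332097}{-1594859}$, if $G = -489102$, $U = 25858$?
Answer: $- \frac{1249265456184}{1475813939663} \approx -0.84649$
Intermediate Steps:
$\frac{-1115571 + \left(48466 + G\right)}{899499 + U} - \frac{1332097}{-1594859} = \frac{-1115571 + \left(48466 - 489102\right)}{899499 + 25858} - \frac{1332097}{-1594859} = \frac{-1115571 - 440636}{925357} - 1332097 \left(- \frac{1}{1594859}\right) = \left(-1556207\right) \frac{1}{925357} - - \frac{1332097}{1594859} = - \frac{1556207}{925357} + \frac{1332097}{1594859} = - \frac{1249265456184}{1475813939663}$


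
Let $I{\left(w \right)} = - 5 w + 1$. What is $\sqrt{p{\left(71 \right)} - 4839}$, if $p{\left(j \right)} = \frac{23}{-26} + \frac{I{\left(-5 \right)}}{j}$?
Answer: $\frac{3 i \sqrt{1832411594}}{1846} \approx 69.567 i$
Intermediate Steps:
$I{\left(w \right)} = 1 - 5 w$
$p{\left(j \right)} = - \frac{23}{26} + \frac{26}{j}$ ($p{\left(j \right)} = \frac{23}{-26} + \frac{1 - -25}{j} = 23 \left(- \frac{1}{26}\right) + \frac{1 + 25}{j} = - \frac{23}{26} + \frac{26}{j}$)
$\sqrt{p{\left(71 \right)} - 4839} = \sqrt{\left(- \frac{23}{26} + \frac{26}{71}\right) - 4839} = \sqrt{- \frac{957}{1846} - 4839} = \sqrt{- \frac{8933751}{1846}} = \frac{3 i \sqrt{1832411594}}{1846}$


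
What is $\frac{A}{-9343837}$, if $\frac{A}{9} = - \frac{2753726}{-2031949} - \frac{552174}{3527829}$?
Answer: $- \frac{8592685033728}{7442229759533978053} \approx -1.1546 \cdot 10^{-6}$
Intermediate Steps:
$A = \frac{8592685033728}{796485400969}$ ($A = 9 \left(- \frac{2753726}{-2031949} - \frac{552174}{3527829}\right) = 9 \left(\left(-2753726\right) \left(- \frac{1}{2031949}\right) - \frac{184058}{1175943}\right) = 9 \left(\frac{2753726}{2031949} - \frac{184058}{1175943}\right) = 9 \cdot \frac{2864228344576}{2389456202907} = \frac{8592685033728}{796485400969} \approx 10.788$)
$\frac{A}{-9343837} = \frac{8592685033728}{796485400969 \left(-9343837\right)} = \frac{8592685033728}{796485400969} \left(- \frac{1}{9343837}\right) = - \frac{8592685033728}{7442229759533978053}$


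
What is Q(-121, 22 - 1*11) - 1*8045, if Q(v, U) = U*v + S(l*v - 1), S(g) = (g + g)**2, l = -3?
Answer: 514800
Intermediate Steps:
S(g) = 4*g**2 (S(g) = (2*g)**2 = 4*g**2)
Q(v, U) = 4*(-1 - 3*v)**2 + U*v (Q(v, U) = U*v + 4*(-3*v - 1)**2 = U*v + 4*(-1 - 3*v)**2 = 4*(-1 - 3*v)**2 + U*v)
Q(-121, 22 - 1*11) - 1*8045 = (4*(1 + 3*(-121))**2 + (22 - 1*11)*(-121)) - 1*8045 = (4*(1 - 363)**2 + (22 - 11)*(-121)) - 8045 = (4*(-362)**2 + 11*(-121)) - 8045 = (4*131044 - 1331) - 8045 = (524176 - 1331) - 8045 = 522845 - 8045 = 514800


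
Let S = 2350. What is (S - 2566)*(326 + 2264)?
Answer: -559440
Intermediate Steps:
(S - 2566)*(326 + 2264) = (2350 - 2566)*(326 + 2264) = -216*2590 = -559440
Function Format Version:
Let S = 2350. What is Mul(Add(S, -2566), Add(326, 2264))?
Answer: -559440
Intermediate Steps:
Mul(Add(S, -2566), Add(326, 2264)) = Mul(Add(2350, -2566), Add(326, 2264)) = Mul(-216, 2590) = -559440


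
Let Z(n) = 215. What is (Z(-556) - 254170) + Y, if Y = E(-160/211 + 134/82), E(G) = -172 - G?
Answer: -2198460254/8651 ≈ -2.5413e+5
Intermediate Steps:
Y = -1495549/8651 (Y = -172 - (-160/211 + 134/82) = -172 - (-160*1/211 + 134*(1/82)) = -172 - (-160/211 + 67/41) = -172 - 1*7577/8651 = -172 - 7577/8651 = -1495549/8651 ≈ -172.88)
(Z(-556) - 254170) + Y = (215 - 254170) - 1495549/8651 = -253955 - 1495549/8651 = -2198460254/8651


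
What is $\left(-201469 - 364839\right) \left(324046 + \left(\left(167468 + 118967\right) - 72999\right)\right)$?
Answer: $-304380356456$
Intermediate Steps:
$\left(-201469 - 364839\right) \left(324046 + \left(\left(167468 + 118967\right) - 72999\right)\right) = - 566308 \left(324046 + \left(286435 - 72999\right)\right) = - 566308 \left(324046 + 213436\right) = \left(-566308\right) 537482 = -304380356456$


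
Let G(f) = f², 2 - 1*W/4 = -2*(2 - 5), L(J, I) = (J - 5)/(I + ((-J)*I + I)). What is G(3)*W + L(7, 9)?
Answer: -6482/45 ≈ -144.04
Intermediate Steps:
L(J, I) = (-5 + J)/(2*I - I*J) (L(J, I) = (-5 + J)/(I + (-I*J + I)) = (-5 + J)/(I + (I - I*J)) = (-5 + J)/(2*I - I*J))
W = -16 (W = 8 - (-8)*(2 - 5) = 8 - (-8)*(-3) = 8 - 4*6 = 8 - 24 = -16)
G(3)*W + L(7, 9) = 3²*(-16) + (5 - 1*7)/(9*(-2 + 7)) = 9*(-16) + (⅑)*(5 - 7)/5 = -144 + (⅑)*(⅕)*(-2) = -144 - 2/45 = -6482/45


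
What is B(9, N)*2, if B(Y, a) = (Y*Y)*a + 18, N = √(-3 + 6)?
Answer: 36 + 162*√3 ≈ 316.59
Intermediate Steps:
N = √3 ≈ 1.7320
B(Y, a) = 18 + a*Y² (B(Y, a) = Y²*a + 18 = a*Y² + 18 = 18 + a*Y²)
B(9, N)*2 = (18 + √3*9²)*2 = (18 + √3*81)*2 = (18 + 81*√3)*2 = 36 + 162*√3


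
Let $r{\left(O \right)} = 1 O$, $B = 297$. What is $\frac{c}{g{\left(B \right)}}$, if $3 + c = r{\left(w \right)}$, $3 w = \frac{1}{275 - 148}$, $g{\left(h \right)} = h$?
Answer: $- \frac{1142}{113157} \approx -0.010092$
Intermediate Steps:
$w = \frac{1}{381}$ ($w = \frac{1}{3 \left(275 - 148\right)} = \frac{1}{3 \cdot 127} = \frac{1}{3} \cdot \frac{1}{127} = \frac{1}{381} \approx 0.0026247$)
$r{\left(O \right)} = O$
$c = - \frac{1142}{381}$ ($c = -3 + \frac{1}{381} = - \frac{1142}{381} \approx -2.9974$)
$\frac{c}{g{\left(B \right)}} = - \frac{1142}{381 \cdot 297} = \left(- \frac{1142}{381}\right) \frac{1}{297} = - \frac{1142}{113157}$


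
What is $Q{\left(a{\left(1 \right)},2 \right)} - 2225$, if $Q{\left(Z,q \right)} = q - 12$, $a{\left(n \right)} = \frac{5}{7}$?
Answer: $-2235$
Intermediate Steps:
$a{\left(n \right)} = \frac{5}{7}$ ($a{\left(n \right)} = 5 \cdot \frac{1}{7} = \frac{5}{7}$)
$Q{\left(Z,q \right)} = -12 + q$
$Q{\left(a{\left(1 \right)},2 \right)} - 2225 = \left(-12 + 2\right) - 2225 = -10 - 2225 = -2235$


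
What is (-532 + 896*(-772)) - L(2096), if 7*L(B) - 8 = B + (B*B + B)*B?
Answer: -9217421764/7 ≈ -1.3168e+9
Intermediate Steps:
L(B) = 8/7 + B/7 + B*(B + B²)/7 (L(B) = 8/7 + (B + (B*B + B)*B)/7 = 8/7 + (B + (B² + B)*B)/7 = 8/7 + (B + (B + B²)*B)/7 = 8/7 + (B + B*(B + B²))/7 = 8/7 + (B/7 + B*(B + B²)/7) = 8/7 + B/7 + B*(B + B²)/7)
(-532 + 896*(-772)) - L(2096) = (-532 + 896*(-772)) - (8/7 + (⅐)*2096 + (⅐)*2096² + (⅐)*2096³) = (-532 - 691712) - (8/7 + 2096/7 + (⅐)*4393216 + (⅐)*9208180736) = -692244 - (8/7 + 2096/7 + 4393216/7 + 9208180736/7) = -692244 - 1*9212576056/7 = -692244 - 9212576056/7 = -9217421764/7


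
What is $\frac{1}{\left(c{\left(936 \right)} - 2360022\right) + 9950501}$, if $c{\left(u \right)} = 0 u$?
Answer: $\frac{1}{7590479} \approx 1.3174 \cdot 10^{-7}$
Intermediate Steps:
$c{\left(u \right)} = 0$
$\frac{1}{\left(c{\left(936 \right)} - 2360022\right) + 9950501} = \frac{1}{\left(0 - 2360022\right) + 9950501} = \frac{1}{-2360022 + 9950501} = \frac{1}{7590479}$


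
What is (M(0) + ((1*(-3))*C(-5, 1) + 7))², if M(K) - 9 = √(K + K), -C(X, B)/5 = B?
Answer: 961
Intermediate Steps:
C(X, B) = -5*B
M(K) = 9 + √2*√K (M(K) = 9 + √(K + K) = 9 + √(2*K) = 9 + √2*√K)
(M(0) + ((1*(-3))*C(-5, 1) + 7))² = ((9 + √2*√0) + ((1*(-3))*(-5*1) + 7))² = ((9 + √2*0) + (-3*(-5) + 7))² = ((9 + 0) + (15 + 7))² = (9 + 22)² = 31² = 961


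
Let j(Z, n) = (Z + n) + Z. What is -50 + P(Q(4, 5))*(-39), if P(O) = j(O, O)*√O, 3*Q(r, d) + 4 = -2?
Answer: -50 + 234*I*√2 ≈ -50.0 + 330.93*I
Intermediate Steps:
j(Z, n) = n + 2*Z
Q(r, d) = -2 (Q(r, d) = -4/3 + (⅓)*(-2) = -4/3 - ⅔ = -2)
P(O) = 3*O^(3/2) (P(O) = (O + 2*O)*√O = (3*O)*√O = 3*O^(3/2))
-50 + P(Q(4, 5))*(-39) = -50 + (3*(-2)^(3/2))*(-39) = -50 + (3*(-2*I*√2))*(-39) = -50 - 6*I*√2*(-39) = -50 + 234*I*√2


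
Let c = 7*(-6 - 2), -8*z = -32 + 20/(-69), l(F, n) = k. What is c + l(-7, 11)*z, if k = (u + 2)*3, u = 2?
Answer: -174/23 ≈ -7.5652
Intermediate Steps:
k = 12 (k = (2 + 2)*3 = 4*3 = 12)
l(F, n) = 12
z = 557/138 (z = -(-32 + 20/(-69))/8 = -(-32 + 20*(-1/69))/8 = -(-32 - 20/69)/8 = -1/8*(-2228/69) = 557/138 ≈ 4.0362)
c = -56 (c = 7*(-8) = -56)
c + l(-7, 11)*z = -56 + 12*(557/138) = -56 + 1114/23 = -174/23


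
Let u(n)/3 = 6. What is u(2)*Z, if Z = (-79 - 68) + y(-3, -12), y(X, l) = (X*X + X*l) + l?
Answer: -2052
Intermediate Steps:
u(n) = 18 (u(n) = 3*6 = 18)
y(X, l) = l + X**2 + X*l (y(X, l) = (X**2 + X*l) + l = l + X**2 + X*l)
Z = -114 (Z = (-79 - 68) + (-12 + (-3)**2 - 3*(-12)) = -147 + (-12 + 9 + 36) = -147 + 33 = -114)
u(2)*Z = 18*(-114) = -2052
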